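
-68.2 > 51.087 False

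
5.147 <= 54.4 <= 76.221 True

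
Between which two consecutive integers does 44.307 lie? 44 and 45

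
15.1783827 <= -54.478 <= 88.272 False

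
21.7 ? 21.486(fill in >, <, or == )>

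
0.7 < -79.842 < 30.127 False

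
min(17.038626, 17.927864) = 17.038626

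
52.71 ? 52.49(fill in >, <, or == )>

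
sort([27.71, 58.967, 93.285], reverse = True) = [93.285, 58.967, 27.71]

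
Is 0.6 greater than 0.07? Yes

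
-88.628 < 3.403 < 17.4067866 True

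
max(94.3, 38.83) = 94.3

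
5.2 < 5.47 True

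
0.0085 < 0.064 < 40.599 True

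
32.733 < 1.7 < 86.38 False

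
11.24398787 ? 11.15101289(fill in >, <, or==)>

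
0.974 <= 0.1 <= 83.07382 False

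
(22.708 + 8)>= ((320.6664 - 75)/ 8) False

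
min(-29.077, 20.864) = -29.077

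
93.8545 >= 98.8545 False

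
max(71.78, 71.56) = 71.78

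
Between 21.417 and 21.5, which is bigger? 21.5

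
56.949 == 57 False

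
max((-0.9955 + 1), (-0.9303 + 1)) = 0.0697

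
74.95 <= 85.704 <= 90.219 True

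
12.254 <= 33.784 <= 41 True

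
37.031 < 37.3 True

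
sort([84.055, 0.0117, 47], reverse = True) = [84.055, 47, 0.0117]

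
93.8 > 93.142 True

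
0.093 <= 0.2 True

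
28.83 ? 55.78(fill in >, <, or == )<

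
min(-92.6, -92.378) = -92.6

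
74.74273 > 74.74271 True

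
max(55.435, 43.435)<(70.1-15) False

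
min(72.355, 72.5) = 72.355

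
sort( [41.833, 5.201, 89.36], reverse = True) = [89.36, 41.833, 5.201]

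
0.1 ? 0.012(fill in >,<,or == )>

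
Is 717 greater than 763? No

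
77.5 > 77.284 True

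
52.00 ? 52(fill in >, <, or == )==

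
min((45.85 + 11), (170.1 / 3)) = 56.7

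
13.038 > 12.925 True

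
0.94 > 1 False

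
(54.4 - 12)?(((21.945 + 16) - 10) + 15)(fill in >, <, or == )<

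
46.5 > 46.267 True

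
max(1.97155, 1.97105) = 1.97155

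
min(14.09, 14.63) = 14.09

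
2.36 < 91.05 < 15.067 False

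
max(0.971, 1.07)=1.07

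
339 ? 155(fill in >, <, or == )>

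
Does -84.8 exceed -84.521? No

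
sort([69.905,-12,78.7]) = [-12,69.905,78.7]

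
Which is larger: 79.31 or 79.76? 79.76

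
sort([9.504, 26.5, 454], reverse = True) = [454, 26.5, 9.504]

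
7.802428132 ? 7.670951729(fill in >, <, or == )>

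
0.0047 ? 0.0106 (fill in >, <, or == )<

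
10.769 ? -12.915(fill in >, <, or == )>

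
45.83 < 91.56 True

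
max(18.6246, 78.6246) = 78.6246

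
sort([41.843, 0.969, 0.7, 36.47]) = [0.7, 0.969, 36.47, 41.843]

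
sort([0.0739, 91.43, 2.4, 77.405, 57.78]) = [0.0739, 2.4, 57.78, 77.405, 91.43]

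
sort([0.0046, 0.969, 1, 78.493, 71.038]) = [0.0046, 0.969, 1, 71.038, 78.493]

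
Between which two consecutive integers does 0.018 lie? 0 and 1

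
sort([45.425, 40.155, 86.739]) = [40.155, 45.425, 86.739]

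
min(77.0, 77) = 77.0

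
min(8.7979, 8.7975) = 8.7975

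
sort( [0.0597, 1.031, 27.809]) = [0.0597, 1.031, 27.809]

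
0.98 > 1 False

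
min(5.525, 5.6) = 5.525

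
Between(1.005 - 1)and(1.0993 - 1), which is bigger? (1.0993 - 1)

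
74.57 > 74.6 False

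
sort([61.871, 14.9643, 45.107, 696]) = [14.9643, 45.107, 61.871, 696]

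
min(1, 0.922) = 0.922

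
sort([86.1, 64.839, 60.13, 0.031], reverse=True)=[86.1, 64.839, 60.13, 0.031]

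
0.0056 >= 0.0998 False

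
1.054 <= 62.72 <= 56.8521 False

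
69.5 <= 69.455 False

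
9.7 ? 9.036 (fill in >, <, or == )>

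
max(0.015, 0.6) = 0.6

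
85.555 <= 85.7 True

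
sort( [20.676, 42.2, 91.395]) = [20.676, 42.2, 91.395]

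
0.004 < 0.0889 True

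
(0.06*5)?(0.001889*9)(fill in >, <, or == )>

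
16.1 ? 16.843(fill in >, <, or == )<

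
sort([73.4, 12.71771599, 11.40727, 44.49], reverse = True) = [73.4, 44.49, 12.71771599, 11.40727]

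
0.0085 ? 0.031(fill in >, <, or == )<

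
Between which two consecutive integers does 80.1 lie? 80 and 81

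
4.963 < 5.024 True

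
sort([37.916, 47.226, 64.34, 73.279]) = [37.916, 47.226, 64.34, 73.279]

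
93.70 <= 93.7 True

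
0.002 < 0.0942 True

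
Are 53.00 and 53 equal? Yes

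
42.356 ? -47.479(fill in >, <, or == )>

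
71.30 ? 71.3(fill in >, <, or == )==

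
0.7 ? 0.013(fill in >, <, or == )>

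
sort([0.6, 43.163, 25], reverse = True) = [43.163, 25, 0.6]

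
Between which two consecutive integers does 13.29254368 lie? 13 and 14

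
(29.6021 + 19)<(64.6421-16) True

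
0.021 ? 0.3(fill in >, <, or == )<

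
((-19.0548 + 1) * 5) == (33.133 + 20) False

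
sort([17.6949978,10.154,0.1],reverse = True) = [17.6949978,10.154,0.1]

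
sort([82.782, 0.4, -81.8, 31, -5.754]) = [-81.8, -5.754, 0.4, 31, 82.782]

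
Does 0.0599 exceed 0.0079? Yes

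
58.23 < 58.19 False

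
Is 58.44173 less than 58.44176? Yes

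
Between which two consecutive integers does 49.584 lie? 49 and 50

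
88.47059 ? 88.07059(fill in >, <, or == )>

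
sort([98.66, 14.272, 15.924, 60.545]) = [14.272, 15.924, 60.545, 98.66]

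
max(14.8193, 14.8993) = 14.8993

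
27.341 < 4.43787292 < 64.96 False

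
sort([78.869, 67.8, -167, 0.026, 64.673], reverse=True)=[78.869, 67.8, 64.673, 0.026, -167]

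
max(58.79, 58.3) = 58.79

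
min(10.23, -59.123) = -59.123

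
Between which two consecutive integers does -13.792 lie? -14 and -13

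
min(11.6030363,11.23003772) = 11.23003772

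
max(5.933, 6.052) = 6.052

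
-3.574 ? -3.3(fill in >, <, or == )<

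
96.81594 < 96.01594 False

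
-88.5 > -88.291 False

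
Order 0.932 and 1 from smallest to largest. 0.932,1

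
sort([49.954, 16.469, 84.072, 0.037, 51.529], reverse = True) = [84.072, 51.529, 49.954, 16.469, 0.037]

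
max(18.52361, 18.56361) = 18.56361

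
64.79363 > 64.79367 False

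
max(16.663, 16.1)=16.663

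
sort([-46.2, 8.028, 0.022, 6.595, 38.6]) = [-46.2, 0.022, 6.595, 8.028, 38.6]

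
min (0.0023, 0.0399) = 0.0023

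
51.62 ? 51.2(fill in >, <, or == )>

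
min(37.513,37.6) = 37.513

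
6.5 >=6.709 False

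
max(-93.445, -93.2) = -93.2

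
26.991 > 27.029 False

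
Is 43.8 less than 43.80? No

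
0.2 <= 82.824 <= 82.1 False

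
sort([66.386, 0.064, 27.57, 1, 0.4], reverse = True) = [66.386, 27.57, 1, 0.4, 0.064]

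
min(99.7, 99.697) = 99.697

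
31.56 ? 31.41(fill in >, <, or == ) >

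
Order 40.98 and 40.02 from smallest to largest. 40.02, 40.98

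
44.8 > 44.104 True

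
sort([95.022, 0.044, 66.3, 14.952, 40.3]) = [0.044, 14.952, 40.3, 66.3, 95.022]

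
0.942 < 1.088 True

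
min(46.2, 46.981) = 46.2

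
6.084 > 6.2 False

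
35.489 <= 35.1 False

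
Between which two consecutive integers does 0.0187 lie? 0 and 1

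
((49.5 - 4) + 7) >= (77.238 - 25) True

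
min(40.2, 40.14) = 40.14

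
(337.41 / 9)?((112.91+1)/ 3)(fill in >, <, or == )<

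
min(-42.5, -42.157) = -42.5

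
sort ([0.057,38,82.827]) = [0.057,38,82.827]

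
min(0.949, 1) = 0.949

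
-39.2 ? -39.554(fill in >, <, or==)>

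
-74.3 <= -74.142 True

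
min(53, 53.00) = 53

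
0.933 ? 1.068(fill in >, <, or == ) <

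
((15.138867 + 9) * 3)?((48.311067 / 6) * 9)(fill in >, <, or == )<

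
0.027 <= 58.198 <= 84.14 True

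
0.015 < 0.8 True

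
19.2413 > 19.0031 True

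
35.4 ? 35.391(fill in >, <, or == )>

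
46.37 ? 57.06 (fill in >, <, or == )<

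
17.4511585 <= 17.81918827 True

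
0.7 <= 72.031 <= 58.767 False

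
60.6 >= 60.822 False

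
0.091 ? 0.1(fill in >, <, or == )<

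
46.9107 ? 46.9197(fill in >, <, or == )<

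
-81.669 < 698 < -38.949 False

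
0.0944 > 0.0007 True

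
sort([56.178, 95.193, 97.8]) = [56.178, 95.193, 97.8]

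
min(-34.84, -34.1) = -34.84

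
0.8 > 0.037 True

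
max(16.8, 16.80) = 16.80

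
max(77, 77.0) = 77.0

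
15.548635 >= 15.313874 True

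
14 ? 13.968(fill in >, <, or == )>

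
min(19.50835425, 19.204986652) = 19.204986652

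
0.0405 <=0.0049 False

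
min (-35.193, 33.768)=-35.193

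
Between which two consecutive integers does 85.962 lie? 85 and 86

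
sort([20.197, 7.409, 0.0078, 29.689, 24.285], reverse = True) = [29.689, 24.285, 20.197, 7.409, 0.0078]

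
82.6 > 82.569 True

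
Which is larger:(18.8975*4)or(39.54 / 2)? (18.8975*4)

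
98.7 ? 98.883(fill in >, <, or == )<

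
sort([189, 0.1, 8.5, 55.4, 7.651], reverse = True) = [189, 55.4, 8.5, 7.651, 0.1]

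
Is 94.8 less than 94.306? No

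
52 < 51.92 False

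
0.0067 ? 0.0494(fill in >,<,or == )<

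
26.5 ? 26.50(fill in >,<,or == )==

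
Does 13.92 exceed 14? No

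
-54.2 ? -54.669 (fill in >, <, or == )>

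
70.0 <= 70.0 True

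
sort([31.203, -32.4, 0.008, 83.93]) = [-32.4, 0.008, 31.203, 83.93]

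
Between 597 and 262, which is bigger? 597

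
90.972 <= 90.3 False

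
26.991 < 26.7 False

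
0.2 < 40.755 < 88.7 True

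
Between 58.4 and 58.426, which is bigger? 58.426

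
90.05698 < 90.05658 False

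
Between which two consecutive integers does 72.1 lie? 72 and 73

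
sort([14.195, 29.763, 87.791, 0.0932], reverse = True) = [87.791, 29.763, 14.195, 0.0932]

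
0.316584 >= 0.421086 False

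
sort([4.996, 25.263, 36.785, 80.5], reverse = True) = [80.5, 36.785, 25.263, 4.996]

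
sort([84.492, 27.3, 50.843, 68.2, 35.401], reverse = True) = [84.492, 68.2, 50.843, 35.401, 27.3]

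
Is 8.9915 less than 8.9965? Yes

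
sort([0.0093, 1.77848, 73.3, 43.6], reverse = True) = [73.3, 43.6, 1.77848, 0.0093]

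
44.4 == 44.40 True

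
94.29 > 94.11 True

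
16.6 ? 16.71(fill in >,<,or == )<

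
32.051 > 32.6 False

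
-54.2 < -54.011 True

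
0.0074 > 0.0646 False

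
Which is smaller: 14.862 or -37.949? -37.949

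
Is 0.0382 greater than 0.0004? Yes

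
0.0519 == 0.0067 False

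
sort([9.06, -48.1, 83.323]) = [-48.1, 9.06, 83.323]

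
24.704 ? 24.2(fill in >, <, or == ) >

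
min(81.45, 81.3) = 81.3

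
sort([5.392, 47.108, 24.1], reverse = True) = [47.108, 24.1, 5.392]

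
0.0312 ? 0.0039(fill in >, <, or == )>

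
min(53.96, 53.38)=53.38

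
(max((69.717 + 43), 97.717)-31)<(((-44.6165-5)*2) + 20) False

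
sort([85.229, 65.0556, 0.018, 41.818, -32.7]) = [-32.7, 0.018, 41.818, 65.0556, 85.229]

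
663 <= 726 True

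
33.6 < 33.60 False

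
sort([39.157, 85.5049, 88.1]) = [39.157, 85.5049, 88.1]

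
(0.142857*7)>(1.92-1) True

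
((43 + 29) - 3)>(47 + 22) False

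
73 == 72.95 False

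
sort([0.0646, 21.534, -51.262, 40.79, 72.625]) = [-51.262, 0.0646, 21.534, 40.79, 72.625]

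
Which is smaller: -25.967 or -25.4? -25.967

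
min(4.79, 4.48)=4.48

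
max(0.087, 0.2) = 0.2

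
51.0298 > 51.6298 False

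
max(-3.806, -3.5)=-3.5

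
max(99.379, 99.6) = 99.6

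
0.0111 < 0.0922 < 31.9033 True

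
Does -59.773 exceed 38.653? No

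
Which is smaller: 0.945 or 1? 0.945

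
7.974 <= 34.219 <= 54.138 True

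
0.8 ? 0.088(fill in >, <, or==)>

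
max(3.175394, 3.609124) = 3.609124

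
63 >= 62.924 True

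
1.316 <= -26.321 False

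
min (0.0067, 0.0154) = 0.0067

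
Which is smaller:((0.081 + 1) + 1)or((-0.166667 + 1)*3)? ((0.081 + 1) + 1)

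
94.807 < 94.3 False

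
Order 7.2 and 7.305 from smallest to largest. 7.2, 7.305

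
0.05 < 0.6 True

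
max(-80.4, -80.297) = -80.297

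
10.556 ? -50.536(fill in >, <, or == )>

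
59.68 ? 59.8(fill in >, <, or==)<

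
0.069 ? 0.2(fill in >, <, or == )<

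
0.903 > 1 False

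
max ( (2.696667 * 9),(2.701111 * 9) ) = 24.309999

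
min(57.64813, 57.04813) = 57.04813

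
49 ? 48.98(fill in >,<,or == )>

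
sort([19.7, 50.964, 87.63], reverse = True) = [87.63, 50.964, 19.7]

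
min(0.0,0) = 0.0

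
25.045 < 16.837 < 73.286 False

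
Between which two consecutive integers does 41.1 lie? 41 and 42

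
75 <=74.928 False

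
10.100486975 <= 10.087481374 False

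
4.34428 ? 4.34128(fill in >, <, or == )>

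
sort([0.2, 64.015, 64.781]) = [0.2, 64.015, 64.781]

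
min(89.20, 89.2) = 89.20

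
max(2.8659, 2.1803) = 2.8659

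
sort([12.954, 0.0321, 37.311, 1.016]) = [0.0321, 1.016, 12.954, 37.311]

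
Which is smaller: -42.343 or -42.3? -42.343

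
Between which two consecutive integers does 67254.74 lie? 67254 and 67255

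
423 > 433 False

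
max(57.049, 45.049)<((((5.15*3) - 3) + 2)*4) True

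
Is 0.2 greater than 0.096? Yes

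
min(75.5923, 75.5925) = 75.5923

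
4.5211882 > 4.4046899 True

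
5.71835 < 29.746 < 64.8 True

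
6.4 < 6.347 False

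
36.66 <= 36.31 False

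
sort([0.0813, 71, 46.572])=[0.0813, 46.572, 71]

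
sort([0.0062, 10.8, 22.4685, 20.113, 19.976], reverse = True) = [22.4685, 20.113, 19.976, 10.8, 0.0062]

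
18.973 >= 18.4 True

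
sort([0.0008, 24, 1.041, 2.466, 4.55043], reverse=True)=[24, 4.55043, 2.466, 1.041, 0.0008]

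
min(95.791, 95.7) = 95.7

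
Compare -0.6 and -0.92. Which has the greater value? -0.6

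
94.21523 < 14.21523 False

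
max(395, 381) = 395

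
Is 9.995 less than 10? Yes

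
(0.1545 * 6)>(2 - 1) False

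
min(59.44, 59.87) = 59.44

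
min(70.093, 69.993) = 69.993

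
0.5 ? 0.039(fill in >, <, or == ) >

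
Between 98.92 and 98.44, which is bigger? 98.92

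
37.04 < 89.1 True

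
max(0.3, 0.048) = 0.3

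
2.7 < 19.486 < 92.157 True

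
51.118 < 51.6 True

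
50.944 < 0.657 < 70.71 False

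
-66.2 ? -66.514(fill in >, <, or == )>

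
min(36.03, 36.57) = 36.03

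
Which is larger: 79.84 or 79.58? 79.84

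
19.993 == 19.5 False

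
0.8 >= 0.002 True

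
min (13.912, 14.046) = 13.912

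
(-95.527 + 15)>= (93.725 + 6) False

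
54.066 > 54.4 False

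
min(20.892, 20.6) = 20.6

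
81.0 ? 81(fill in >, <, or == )==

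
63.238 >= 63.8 False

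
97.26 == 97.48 False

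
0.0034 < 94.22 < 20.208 False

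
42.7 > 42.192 True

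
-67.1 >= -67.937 True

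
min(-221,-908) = -908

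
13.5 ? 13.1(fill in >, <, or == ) >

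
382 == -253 False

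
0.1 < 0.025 False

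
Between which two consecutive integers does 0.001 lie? 0 and 1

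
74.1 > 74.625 False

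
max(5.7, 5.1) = 5.7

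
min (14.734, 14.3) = 14.3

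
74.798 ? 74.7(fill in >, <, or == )>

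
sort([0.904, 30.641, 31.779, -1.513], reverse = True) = [31.779, 30.641, 0.904, -1.513]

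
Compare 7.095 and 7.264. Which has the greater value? 7.264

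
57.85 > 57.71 True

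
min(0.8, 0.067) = 0.067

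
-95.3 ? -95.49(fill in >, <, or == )>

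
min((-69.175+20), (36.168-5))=-49.175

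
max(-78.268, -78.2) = -78.2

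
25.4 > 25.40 False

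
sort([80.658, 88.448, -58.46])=[-58.46, 80.658, 88.448]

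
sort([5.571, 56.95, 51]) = [5.571, 51, 56.95]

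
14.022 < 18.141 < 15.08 False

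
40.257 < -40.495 False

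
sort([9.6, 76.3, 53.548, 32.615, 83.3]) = [9.6, 32.615, 53.548, 76.3, 83.3]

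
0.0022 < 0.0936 True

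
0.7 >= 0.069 True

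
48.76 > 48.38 True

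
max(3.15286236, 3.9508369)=3.9508369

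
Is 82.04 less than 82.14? Yes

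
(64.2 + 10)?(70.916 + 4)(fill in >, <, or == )<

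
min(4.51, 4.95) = 4.51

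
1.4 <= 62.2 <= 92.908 True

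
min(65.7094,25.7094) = 25.7094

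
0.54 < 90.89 True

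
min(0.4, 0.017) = 0.017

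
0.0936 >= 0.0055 True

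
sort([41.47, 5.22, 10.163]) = [5.22, 10.163, 41.47]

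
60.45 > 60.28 True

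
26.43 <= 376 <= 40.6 False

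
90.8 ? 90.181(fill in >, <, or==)>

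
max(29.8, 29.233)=29.8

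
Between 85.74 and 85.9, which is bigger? 85.9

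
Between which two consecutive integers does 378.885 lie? 378 and 379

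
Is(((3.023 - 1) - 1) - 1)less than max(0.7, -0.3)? Yes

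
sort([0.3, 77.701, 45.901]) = [0.3, 45.901, 77.701]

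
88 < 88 False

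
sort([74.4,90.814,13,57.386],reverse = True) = [90.814,74.4,57.386,13]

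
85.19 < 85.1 False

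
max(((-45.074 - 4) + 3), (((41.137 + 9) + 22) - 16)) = 56.137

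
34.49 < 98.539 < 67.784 False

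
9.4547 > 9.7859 False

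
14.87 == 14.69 False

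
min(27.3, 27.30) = 27.3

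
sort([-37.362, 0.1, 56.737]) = [-37.362, 0.1, 56.737]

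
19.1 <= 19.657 True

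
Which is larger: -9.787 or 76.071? 76.071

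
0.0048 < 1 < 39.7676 True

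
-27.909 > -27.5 False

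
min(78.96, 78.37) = 78.37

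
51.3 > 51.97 False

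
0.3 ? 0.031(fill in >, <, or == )>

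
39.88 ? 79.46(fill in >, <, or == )<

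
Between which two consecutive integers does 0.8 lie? 0 and 1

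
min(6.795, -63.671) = -63.671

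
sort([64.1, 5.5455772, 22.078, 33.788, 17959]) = [5.5455772, 22.078, 33.788, 64.1, 17959]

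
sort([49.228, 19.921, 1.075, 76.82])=[1.075, 19.921, 49.228, 76.82]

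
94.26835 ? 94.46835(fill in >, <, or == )<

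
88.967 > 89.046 False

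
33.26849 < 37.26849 True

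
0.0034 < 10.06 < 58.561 True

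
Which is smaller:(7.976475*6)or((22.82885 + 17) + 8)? ((22.82885 + 17) + 8)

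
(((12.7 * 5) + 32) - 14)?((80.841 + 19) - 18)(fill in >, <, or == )<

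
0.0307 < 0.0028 False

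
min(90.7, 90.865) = 90.7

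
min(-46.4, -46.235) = -46.4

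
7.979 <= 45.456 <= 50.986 True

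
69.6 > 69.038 True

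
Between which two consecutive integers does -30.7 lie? -31 and -30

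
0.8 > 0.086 True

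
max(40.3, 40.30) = 40.30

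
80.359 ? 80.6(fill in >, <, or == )<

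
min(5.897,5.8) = 5.8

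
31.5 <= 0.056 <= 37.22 False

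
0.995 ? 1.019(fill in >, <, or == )<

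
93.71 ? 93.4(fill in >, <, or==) >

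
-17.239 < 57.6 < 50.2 False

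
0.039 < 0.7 True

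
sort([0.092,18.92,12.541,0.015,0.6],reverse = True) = [18.92,12.541,0.6,0.092,0.015]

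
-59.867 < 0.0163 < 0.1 True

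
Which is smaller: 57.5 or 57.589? 57.5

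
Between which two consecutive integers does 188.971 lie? 188 and 189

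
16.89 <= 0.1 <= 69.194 False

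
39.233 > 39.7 False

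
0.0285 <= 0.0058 False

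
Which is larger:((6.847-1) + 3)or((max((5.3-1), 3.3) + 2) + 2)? ((6.847-1) + 3)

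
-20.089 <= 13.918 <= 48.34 True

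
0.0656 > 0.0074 True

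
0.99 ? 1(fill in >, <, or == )<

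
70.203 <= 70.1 False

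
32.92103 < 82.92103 True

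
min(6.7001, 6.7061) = 6.7001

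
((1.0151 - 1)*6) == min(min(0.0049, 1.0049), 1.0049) False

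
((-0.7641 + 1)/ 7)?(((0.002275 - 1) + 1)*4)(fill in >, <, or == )>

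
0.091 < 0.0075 False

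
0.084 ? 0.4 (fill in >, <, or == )<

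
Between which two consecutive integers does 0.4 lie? 0 and 1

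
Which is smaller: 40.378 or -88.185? -88.185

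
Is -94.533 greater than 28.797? No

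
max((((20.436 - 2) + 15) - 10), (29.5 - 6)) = 23.5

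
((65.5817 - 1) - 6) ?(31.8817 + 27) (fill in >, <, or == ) <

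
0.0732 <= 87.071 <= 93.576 True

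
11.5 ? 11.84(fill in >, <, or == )<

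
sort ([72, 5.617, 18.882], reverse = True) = [72, 18.882, 5.617]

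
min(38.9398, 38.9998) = 38.9398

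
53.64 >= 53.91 False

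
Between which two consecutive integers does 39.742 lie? 39 and 40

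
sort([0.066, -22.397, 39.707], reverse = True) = [39.707, 0.066, -22.397]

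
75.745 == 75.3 False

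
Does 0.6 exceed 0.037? Yes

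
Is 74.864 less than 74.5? No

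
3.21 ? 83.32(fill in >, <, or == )<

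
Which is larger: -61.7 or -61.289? -61.289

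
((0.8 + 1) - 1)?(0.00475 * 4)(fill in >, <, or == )>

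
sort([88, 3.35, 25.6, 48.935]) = [3.35, 25.6, 48.935, 88]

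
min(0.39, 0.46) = 0.39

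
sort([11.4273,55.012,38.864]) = [11.4273,38.864,55.012]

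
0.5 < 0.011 False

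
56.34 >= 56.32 True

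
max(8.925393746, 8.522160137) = 8.925393746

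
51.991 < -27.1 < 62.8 False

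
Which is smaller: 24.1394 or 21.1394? 21.1394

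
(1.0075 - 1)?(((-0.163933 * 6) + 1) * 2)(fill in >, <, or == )<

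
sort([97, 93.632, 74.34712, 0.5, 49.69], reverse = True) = [97, 93.632, 74.34712, 49.69, 0.5]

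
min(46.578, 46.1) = 46.1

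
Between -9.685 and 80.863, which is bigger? 80.863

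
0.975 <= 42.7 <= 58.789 True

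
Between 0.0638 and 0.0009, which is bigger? 0.0638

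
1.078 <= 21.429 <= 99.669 True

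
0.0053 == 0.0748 False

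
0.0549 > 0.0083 True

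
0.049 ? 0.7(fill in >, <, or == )<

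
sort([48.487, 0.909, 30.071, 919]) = [0.909, 30.071, 48.487, 919]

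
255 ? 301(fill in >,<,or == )<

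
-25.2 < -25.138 True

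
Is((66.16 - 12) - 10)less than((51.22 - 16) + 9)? Yes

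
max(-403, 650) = 650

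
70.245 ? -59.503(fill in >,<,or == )>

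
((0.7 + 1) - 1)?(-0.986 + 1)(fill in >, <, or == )>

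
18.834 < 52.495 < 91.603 True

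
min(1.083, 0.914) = 0.914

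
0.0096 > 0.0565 False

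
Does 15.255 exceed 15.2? Yes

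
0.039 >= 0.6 False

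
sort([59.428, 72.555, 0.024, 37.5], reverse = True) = [72.555, 59.428, 37.5, 0.024]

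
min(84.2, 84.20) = 84.2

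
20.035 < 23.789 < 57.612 True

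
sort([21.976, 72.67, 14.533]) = [14.533, 21.976, 72.67]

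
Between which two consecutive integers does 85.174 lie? 85 and 86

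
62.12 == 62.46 False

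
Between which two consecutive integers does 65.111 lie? 65 and 66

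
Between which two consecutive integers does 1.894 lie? 1 and 2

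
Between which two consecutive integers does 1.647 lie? 1 and 2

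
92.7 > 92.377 True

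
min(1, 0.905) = 0.905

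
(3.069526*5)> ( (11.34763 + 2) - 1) True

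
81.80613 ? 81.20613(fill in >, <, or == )>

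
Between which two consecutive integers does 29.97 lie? 29 and 30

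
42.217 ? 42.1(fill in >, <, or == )>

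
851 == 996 False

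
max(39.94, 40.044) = 40.044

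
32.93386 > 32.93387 False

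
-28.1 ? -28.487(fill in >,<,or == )>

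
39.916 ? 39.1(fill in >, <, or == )>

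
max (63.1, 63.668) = 63.668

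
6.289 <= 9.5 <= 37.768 True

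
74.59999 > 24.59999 True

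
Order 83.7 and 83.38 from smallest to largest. 83.38, 83.7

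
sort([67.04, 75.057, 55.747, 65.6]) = [55.747, 65.6, 67.04, 75.057]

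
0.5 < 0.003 False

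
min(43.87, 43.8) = 43.8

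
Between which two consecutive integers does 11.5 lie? 11 and 12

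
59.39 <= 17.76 False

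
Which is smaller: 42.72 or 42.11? 42.11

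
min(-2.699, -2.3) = -2.699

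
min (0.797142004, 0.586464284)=0.586464284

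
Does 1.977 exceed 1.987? No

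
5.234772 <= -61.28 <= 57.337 False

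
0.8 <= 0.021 False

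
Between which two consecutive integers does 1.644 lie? 1 and 2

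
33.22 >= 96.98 False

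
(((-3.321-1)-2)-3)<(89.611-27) True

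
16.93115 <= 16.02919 False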